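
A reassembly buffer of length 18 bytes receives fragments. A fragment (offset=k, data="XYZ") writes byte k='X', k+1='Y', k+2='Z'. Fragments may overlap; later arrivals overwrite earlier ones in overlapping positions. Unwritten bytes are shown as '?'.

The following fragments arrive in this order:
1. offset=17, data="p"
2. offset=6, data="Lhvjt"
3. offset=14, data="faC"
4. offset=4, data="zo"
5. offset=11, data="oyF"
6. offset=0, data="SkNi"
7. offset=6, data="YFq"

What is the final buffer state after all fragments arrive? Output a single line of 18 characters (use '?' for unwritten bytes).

Fragment 1: offset=17 data="p" -> buffer=?????????????????p
Fragment 2: offset=6 data="Lhvjt" -> buffer=??????Lhvjt??????p
Fragment 3: offset=14 data="faC" -> buffer=??????Lhvjt???faCp
Fragment 4: offset=4 data="zo" -> buffer=????zoLhvjt???faCp
Fragment 5: offset=11 data="oyF" -> buffer=????zoLhvjtoyFfaCp
Fragment 6: offset=0 data="SkNi" -> buffer=SkNizoLhvjtoyFfaCp
Fragment 7: offset=6 data="YFq" -> buffer=SkNizoYFqjtoyFfaCp

Answer: SkNizoYFqjtoyFfaCp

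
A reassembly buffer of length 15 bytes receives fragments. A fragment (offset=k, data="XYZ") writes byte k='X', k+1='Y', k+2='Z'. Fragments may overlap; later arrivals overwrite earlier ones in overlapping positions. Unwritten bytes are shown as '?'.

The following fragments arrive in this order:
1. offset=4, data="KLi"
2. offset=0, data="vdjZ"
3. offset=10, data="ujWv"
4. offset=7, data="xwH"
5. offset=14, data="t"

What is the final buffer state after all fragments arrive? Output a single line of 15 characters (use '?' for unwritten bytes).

Answer: vdjZKLixwHujWvt

Derivation:
Fragment 1: offset=4 data="KLi" -> buffer=????KLi????????
Fragment 2: offset=0 data="vdjZ" -> buffer=vdjZKLi????????
Fragment 3: offset=10 data="ujWv" -> buffer=vdjZKLi???ujWv?
Fragment 4: offset=7 data="xwH" -> buffer=vdjZKLixwHujWv?
Fragment 5: offset=14 data="t" -> buffer=vdjZKLixwHujWvt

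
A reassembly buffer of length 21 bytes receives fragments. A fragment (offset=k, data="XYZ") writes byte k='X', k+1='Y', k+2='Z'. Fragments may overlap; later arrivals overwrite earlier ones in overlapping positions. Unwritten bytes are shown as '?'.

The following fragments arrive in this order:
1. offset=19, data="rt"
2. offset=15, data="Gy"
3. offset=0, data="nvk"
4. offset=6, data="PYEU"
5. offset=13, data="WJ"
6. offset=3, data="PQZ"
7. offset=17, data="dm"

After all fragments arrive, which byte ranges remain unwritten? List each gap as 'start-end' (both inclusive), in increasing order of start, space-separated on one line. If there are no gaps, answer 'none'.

Fragment 1: offset=19 len=2
Fragment 2: offset=15 len=2
Fragment 3: offset=0 len=3
Fragment 4: offset=6 len=4
Fragment 5: offset=13 len=2
Fragment 6: offset=3 len=3
Fragment 7: offset=17 len=2
Gaps: 10-12

Answer: 10-12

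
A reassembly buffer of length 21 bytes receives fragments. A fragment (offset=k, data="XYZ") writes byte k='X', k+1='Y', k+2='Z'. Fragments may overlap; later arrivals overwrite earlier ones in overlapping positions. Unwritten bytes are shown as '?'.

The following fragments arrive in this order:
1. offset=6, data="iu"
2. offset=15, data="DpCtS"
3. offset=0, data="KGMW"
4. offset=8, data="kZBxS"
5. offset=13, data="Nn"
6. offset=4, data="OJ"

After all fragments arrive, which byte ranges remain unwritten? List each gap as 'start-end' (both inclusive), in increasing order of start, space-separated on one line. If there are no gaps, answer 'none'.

Fragment 1: offset=6 len=2
Fragment 2: offset=15 len=5
Fragment 3: offset=0 len=4
Fragment 4: offset=8 len=5
Fragment 5: offset=13 len=2
Fragment 6: offset=4 len=2
Gaps: 20-20

Answer: 20-20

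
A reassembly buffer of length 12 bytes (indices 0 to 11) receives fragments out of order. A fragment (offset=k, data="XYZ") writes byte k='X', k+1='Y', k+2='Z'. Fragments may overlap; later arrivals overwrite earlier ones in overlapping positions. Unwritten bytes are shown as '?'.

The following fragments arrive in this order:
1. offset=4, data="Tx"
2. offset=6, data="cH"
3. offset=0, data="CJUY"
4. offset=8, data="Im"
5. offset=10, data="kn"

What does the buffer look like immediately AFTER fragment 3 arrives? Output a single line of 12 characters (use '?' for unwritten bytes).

Answer: CJUYTxcH????

Derivation:
Fragment 1: offset=4 data="Tx" -> buffer=????Tx??????
Fragment 2: offset=6 data="cH" -> buffer=????TxcH????
Fragment 3: offset=0 data="CJUY" -> buffer=CJUYTxcH????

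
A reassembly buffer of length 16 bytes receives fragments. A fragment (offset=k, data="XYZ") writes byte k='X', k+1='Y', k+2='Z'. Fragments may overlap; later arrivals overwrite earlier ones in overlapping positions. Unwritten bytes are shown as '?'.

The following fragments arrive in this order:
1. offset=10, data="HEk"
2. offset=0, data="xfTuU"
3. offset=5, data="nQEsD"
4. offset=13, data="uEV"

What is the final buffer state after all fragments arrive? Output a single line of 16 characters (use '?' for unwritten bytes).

Fragment 1: offset=10 data="HEk" -> buffer=??????????HEk???
Fragment 2: offset=0 data="xfTuU" -> buffer=xfTuU?????HEk???
Fragment 3: offset=5 data="nQEsD" -> buffer=xfTuUnQEsDHEk???
Fragment 4: offset=13 data="uEV" -> buffer=xfTuUnQEsDHEkuEV

Answer: xfTuUnQEsDHEkuEV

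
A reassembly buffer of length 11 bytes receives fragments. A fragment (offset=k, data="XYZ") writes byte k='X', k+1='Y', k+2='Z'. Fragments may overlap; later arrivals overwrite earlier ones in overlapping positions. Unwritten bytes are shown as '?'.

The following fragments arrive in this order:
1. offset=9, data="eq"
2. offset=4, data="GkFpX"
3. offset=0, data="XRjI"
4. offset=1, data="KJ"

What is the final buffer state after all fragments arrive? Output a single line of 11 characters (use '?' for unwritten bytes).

Answer: XKJIGkFpXeq

Derivation:
Fragment 1: offset=9 data="eq" -> buffer=?????????eq
Fragment 2: offset=4 data="GkFpX" -> buffer=????GkFpXeq
Fragment 3: offset=0 data="XRjI" -> buffer=XRjIGkFpXeq
Fragment 4: offset=1 data="KJ" -> buffer=XKJIGkFpXeq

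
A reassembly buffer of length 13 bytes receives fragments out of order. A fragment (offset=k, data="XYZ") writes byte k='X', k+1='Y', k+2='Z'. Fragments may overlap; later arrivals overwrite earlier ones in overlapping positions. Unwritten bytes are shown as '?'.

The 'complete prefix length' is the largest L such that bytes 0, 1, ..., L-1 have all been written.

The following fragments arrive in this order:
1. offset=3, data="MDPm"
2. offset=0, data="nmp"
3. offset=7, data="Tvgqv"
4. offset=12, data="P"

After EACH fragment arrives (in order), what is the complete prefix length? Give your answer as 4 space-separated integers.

Answer: 0 7 12 13

Derivation:
Fragment 1: offset=3 data="MDPm" -> buffer=???MDPm?????? -> prefix_len=0
Fragment 2: offset=0 data="nmp" -> buffer=nmpMDPm?????? -> prefix_len=7
Fragment 3: offset=7 data="Tvgqv" -> buffer=nmpMDPmTvgqv? -> prefix_len=12
Fragment 4: offset=12 data="P" -> buffer=nmpMDPmTvgqvP -> prefix_len=13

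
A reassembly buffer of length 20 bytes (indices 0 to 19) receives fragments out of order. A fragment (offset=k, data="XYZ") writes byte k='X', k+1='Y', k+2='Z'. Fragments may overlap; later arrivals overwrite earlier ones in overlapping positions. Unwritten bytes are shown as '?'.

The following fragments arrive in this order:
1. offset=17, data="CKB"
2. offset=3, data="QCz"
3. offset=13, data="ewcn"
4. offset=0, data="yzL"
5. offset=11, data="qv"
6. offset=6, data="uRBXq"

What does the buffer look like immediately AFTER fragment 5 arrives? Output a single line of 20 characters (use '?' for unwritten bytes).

Fragment 1: offset=17 data="CKB" -> buffer=?????????????????CKB
Fragment 2: offset=3 data="QCz" -> buffer=???QCz???????????CKB
Fragment 3: offset=13 data="ewcn" -> buffer=???QCz???????ewcnCKB
Fragment 4: offset=0 data="yzL" -> buffer=yzLQCz???????ewcnCKB
Fragment 5: offset=11 data="qv" -> buffer=yzLQCz?????qvewcnCKB

Answer: yzLQCz?????qvewcnCKB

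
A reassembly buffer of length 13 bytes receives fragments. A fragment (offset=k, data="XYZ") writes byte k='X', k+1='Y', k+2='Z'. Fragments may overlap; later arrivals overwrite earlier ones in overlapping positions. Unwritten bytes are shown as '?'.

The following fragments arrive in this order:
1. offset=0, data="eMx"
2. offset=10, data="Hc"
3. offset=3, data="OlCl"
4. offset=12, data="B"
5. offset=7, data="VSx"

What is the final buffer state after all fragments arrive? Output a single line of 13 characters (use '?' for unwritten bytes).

Answer: eMxOlClVSxHcB

Derivation:
Fragment 1: offset=0 data="eMx" -> buffer=eMx??????????
Fragment 2: offset=10 data="Hc" -> buffer=eMx???????Hc?
Fragment 3: offset=3 data="OlCl" -> buffer=eMxOlCl???Hc?
Fragment 4: offset=12 data="B" -> buffer=eMxOlCl???HcB
Fragment 5: offset=7 data="VSx" -> buffer=eMxOlClVSxHcB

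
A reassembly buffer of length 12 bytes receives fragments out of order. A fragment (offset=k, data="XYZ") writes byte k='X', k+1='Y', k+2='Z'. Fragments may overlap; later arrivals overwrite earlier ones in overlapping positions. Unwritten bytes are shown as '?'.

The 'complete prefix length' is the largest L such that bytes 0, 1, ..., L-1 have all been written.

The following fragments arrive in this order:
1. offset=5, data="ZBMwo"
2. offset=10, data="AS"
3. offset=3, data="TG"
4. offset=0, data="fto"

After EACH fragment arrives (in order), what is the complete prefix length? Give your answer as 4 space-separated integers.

Fragment 1: offset=5 data="ZBMwo" -> buffer=?????ZBMwo?? -> prefix_len=0
Fragment 2: offset=10 data="AS" -> buffer=?????ZBMwoAS -> prefix_len=0
Fragment 3: offset=3 data="TG" -> buffer=???TGZBMwoAS -> prefix_len=0
Fragment 4: offset=0 data="fto" -> buffer=ftoTGZBMwoAS -> prefix_len=12

Answer: 0 0 0 12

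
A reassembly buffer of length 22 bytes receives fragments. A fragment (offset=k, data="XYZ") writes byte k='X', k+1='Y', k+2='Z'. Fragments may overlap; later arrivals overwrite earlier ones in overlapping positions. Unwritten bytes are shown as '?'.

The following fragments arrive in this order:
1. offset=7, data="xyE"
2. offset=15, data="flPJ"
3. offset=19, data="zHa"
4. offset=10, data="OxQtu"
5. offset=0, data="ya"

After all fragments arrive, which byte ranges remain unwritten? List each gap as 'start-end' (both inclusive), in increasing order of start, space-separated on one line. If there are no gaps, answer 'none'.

Fragment 1: offset=7 len=3
Fragment 2: offset=15 len=4
Fragment 3: offset=19 len=3
Fragment 4: offset=10 len=5
Fragment 5: offset=0 len=2
Gaps: 2-6

Answer: 2-6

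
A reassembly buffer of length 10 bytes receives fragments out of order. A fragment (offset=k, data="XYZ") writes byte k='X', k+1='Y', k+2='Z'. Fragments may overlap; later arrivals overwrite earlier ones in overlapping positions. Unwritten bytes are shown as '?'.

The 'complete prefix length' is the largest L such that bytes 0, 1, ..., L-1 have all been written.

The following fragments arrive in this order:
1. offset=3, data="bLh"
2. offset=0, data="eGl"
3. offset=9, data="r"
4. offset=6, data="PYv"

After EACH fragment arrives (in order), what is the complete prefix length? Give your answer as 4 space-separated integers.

Answer: 0 6 6 10

Derivation:
Fragment 1: offset=3 data="bLh" -> buffer=???bLh???? -> prefix_len=0
Fragment 2: offset=0 data="eGl" -> buffer=eGlbLh???? -> prefix_len=6
Fragment 3: offset=9 data="r" -> buffer=eGlbLh???r -> prefix_len=6
Fragment 4: offset=6 data="PYv" -> buffer=eGlbLhPYvr -> prefix_len=10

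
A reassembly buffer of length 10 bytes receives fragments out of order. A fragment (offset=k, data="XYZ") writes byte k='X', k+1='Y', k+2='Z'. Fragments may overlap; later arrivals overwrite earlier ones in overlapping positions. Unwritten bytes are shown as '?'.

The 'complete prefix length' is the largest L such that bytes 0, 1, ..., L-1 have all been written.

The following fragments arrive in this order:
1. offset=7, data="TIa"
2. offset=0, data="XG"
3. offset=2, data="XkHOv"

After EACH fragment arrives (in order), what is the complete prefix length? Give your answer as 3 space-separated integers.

Answer: 0 2 10

Derivation:
Fragment 1: offset=7 data="TIa" -> buffer=???????TIa -> prefix_len=0
Fragment 2: offset=0 data="XG" -> buffer=XG?????TIa -> prefix_len=2
Fragment 3: offset=2 data="XkHOv" -> buffer=XGXkHOvTIa -> prefix_len=10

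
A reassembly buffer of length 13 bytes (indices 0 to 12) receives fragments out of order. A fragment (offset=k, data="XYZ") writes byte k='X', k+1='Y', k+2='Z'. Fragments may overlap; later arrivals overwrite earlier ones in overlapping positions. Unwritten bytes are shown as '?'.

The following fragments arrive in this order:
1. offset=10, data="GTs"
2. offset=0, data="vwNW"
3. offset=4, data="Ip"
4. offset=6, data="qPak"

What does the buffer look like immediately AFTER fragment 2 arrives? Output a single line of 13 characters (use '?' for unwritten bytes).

Answer: vwNW??????GTs

Derivation:
Fragment 1: offset=10 data="GTs" -> buffer=??????????GTs
Fragment 2: offset=0 data="vwNW" -> buffer=vwNW??????GTs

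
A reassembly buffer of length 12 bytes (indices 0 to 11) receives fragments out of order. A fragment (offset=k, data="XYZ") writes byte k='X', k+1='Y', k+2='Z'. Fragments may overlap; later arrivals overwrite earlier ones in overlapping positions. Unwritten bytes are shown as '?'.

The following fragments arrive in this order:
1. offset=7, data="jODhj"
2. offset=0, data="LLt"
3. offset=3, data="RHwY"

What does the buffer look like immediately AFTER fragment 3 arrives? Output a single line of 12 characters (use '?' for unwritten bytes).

Answer: LLtRHwYjODhj

Derivation:
Fragment 1: offset=7 data="jODhj" -> buffer=???????jODhj
Fragment 2: offset=0 data="LLt" -> buffer=LLt????jODhj
Fragment 3: offset=3 data="RHwY" -> buffer=LLtRHwYjODhj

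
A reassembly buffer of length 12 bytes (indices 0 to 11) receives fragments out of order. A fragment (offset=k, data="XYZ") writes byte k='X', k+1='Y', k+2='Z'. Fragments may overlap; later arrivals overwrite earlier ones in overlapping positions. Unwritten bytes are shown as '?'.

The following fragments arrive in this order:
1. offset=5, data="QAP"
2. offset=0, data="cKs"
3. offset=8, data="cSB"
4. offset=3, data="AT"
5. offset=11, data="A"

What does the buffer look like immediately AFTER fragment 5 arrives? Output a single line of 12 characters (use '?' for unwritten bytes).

Fragment 1: offset=5 data="QAP" -> buffer=?????QAP????
Fragment 2: offset=0 data="cKs" -> buffer=cKs??QAP????
Fragment 3: offset=8 data="cSB" -> buffer=cKs??QAPcSB?
Fragment 4: offset=3 data="AT" -> buffer=cKsATQAPcSB?
Fragment 5: offset=11 data="A" -> buffer=cKsATQAPcSBA

Answer: cKsATQAPcSBA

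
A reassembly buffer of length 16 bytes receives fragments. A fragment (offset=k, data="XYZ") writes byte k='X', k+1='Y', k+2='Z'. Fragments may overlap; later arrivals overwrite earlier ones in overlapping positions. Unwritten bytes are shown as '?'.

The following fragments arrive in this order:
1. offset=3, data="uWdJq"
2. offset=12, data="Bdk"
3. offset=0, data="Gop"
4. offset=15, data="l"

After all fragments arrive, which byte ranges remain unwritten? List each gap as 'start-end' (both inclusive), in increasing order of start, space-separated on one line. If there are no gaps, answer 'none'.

Answer: 8-11

Derivation:
Fragment 1: offset=3 len=5
Fragment 2: offset=12 len=3
Fragment 3: offset=0 len=3
Fragment 4: offset=15 len=1
Gaps: 8-11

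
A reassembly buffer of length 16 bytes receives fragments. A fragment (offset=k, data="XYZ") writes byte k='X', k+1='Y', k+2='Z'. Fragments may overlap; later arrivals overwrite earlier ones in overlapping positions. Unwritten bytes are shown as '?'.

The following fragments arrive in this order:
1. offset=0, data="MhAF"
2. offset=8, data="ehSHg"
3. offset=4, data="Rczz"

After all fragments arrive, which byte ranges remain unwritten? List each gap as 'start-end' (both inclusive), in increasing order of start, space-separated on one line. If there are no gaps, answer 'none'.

Answer: 13-15

Derivation:
Fragment 1: offset=0 len=4
Fragment 2: offset=8 len=5
Fragment 3: offset=4 len=4
Gaps: 13-15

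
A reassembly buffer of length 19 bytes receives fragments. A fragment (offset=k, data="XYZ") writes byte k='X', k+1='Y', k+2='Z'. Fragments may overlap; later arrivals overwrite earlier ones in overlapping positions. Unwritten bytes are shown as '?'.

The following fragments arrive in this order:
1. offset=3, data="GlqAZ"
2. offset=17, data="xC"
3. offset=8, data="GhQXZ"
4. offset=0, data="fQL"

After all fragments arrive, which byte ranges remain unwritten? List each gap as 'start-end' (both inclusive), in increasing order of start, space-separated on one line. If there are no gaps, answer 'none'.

Fragment 1: offset=3 len=5
Fragment 2: offset=17 len=2
Fragment 3: offset=8 len=5
Fragment 4: offset=0 len=3
Gaps: 13-16

Answer: 13-16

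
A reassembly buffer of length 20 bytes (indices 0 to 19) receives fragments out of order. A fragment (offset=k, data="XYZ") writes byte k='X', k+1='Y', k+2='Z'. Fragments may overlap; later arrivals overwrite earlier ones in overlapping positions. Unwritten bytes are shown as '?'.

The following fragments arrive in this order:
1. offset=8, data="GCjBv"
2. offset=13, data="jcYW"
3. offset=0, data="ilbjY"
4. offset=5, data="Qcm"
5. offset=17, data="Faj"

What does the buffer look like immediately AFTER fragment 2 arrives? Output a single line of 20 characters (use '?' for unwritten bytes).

Answer: ????????GCjBvjcYW???

Derivation:
Fragment 1: offset=8 data="GCjBv" -> buffer=????????GCjBv???????
Fragment 2: offset=13 data="jcYW" -> buffer=????????GCjBvjcYW???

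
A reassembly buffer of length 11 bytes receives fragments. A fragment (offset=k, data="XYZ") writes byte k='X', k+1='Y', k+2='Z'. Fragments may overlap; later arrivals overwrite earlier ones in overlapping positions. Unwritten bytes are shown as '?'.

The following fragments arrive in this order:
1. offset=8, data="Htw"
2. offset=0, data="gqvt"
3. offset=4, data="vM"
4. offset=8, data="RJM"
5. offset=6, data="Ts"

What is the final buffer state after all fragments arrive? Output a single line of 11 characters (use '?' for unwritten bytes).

Answer: gqvtvMTsRJM

Derivation:
Fragment 1: offset=8 data="Htw" -> buffer=????????Htw
Fragment 2: offset=0 data="gqvt" -> buffer=gqvt????Htw
Fragment 3: offset=4 data="vM" -> buffer=gqvtvM??Htw
Fragment 4: offset=8 data="RJM" -> buffer=gqvtvM??RJM
Fragment 5: offset=6 data="Ts" -> buffer=gqvtvMTsRJM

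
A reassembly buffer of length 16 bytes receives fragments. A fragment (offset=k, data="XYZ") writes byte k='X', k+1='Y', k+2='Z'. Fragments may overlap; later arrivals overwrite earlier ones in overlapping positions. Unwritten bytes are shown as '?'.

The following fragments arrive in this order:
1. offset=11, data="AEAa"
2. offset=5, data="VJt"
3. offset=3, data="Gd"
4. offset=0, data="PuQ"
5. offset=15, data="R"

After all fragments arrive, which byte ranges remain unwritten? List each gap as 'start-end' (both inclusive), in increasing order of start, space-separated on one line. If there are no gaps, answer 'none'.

Answer: 8-10

Derivation:
Fragment 1: offset=11 len=4
Fragment 2: offset=5 len=3
Fragment 3: offset=3 len=2
Fragment 4: offset=0 len=3
Fragment 5: offset=15 len=1
Gaps: 8-10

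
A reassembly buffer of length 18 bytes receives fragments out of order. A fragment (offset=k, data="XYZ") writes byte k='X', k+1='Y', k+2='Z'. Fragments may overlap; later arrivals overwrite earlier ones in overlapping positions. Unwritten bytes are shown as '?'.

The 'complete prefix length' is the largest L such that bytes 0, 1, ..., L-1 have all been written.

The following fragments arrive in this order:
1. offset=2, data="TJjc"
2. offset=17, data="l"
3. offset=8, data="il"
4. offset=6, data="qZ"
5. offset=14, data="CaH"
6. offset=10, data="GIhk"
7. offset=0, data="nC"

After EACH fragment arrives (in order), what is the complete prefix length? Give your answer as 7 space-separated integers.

Fragment 1: offset=2 data="TJjc" -> buffer=??TJjc???????????? -> prefix_len=0
Fragment 2: offset=17 data="l" -> buffer=??TJjc???????????l -> prefix_len=0
Fragment 3: offset=8 data="il" -> buffer=??TJjc??il???????l -> prefix_len=0
Fragment 4: offset=6 data="qZ" -> buffer=??TJjcqZil???????l -> prefix_len=0
Fragment 5: offset=14 data="CaH" -> buffer=??TJjcqZil????CaHl -> prefix_len=0
Fragment 6: offset=10 data="GIhk" -> buffer=??TJjcqZilGIhkCaHl -> prefix_len=0
Fragment 7: offset=0 data="nC" -> buffer=nCTJjcqZilGIhkCaHl -> prefix_len=18

Answer: 0 0 0 0 0 0 18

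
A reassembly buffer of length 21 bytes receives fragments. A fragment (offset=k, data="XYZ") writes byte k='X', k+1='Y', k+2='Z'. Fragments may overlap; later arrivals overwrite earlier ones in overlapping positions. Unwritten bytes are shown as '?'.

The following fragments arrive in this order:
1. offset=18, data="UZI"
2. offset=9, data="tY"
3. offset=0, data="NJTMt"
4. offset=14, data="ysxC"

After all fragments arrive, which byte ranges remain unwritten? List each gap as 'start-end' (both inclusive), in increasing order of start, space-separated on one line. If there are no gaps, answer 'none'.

Fragment 1: offset=18 len=3
Fragment 2: offset=9 len=2
Fragment 3: offset=0 len=5
Fragment 4: offset=14 len=4
Gaps: 5-8 11-13

Answer: 5-8 11-13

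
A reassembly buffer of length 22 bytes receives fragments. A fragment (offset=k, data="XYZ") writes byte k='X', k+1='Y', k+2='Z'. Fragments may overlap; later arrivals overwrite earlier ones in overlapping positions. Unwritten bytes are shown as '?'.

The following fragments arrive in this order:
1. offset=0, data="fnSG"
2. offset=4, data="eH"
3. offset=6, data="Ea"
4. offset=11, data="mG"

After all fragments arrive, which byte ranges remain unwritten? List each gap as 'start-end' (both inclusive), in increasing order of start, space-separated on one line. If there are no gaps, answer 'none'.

Fragment 1: offset=0 len=4
Fragment 2: offset=4 len=2
Fragment 3: offset=6 len=2
Fragment 4: offset=11 len=2
Gaps: 8-10 13-21

Answer: 8-10 13-21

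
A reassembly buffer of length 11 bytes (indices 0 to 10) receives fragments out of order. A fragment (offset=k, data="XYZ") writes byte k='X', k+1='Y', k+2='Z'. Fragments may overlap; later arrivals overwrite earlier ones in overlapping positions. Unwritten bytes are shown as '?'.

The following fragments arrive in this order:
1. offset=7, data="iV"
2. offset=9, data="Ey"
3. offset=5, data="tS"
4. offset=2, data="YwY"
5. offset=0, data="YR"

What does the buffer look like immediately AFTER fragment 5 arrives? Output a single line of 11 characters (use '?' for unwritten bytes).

Fragment 1: offset=7 data="iV" -> buffer=???????iV??
Fragment 2: offset=9 data="Ey" -> buffer=???????iVEy
Fragment 3: offset=5 data="tS" -> buffer=?????tSiVEy
Fragment 4: offset=2 data="YwY" -> buffer=??YwYtSiVEy
Fragment 5: offset=0 data="YR" -> buffer=YRYwYtSiVEy

Answer: YRYwYtSiVEy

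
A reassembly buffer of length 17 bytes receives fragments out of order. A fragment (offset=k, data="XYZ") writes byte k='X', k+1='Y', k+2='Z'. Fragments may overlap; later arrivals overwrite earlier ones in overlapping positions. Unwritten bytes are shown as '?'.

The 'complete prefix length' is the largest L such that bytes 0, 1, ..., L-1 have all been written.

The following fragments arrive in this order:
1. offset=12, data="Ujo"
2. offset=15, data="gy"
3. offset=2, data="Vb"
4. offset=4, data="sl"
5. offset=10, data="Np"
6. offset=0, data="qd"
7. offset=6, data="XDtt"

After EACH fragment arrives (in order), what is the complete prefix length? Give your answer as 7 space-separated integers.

Answer: 0 0 0 0 0 6 17

Derivation:
Fragment 1: offset=12 data="Ujo" -> buffer=????????????Ujo?? -> prefix_len=0
Fragment 2: offset=15 data="gy" -> buffer=????????????Ujogy -> prefix_len=0
Fragment 3: offset=2 data="Vb" -> buffer=??Vb????????Ujogy -> prefix_len=0
Fragment 4: offset=4 data="sl" -> buffer=??Vbsl??????Ujogy -> prefix_len=0
Fragment 5: offset=10 data="Np" -> buffer=??Vbsl????NpUjogy -> prefix_len=0
Fragment 6: offset=0 data="qd" -> buffer=qdVbsl????NpUjogy -> prefix_len=6
Fragment 7: offset=6 data="XDtt" -> buffer=qdVbslXDttNpUjogy -> prefix_len=17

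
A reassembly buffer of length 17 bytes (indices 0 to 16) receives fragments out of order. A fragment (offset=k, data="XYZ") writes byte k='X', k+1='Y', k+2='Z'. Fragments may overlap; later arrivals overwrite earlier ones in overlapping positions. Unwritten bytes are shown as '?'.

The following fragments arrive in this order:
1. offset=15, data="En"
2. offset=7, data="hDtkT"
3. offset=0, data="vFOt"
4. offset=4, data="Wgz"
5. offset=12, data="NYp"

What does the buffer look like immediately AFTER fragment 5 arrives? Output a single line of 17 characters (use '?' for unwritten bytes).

Fragment 1: offset=15 data="En" -> buffer=???????????????En
Fragment 2: offset=7 data="hDtkT" -> buffer=???????hDtkT???En
Fragment 3: offset=0 data="vFOt" -> buffer=vFOt???hDtkT???En
Fragment 4: offset=4 data="Wgz" -> buffer=vFOtWgzhDtkT???En
Fragment 5: offset=12 data="NYp" -> buffer=vFOtWgzhDtkTNYpEn

Answer: vFOtWgzhDtkTNYpEn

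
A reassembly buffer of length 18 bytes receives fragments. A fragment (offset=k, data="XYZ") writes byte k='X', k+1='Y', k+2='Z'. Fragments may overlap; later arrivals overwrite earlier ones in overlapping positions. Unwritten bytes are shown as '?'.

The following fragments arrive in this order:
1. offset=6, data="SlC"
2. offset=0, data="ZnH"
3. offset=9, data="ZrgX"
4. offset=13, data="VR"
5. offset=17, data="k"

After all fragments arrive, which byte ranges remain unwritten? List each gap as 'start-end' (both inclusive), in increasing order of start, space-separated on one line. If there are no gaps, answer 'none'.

Fragment 1: offset=6 len=3
Fragment 2: offset=0 len=3
Fragment 3: offset=9 len=4
Fragment 4: offset=13 len=2
Fragment 5: offset=17 len=1
Gaps: 3-5 15-16

Answer: 3-5 15-16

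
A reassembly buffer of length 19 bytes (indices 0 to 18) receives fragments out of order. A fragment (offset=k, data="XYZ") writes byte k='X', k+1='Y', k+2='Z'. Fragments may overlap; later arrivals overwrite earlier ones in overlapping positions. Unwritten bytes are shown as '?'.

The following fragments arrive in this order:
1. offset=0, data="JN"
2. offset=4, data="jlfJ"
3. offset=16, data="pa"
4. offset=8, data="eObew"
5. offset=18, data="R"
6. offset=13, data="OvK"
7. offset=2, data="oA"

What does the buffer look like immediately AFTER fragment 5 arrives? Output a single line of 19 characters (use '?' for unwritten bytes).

Fragment 1: offset=0 data="JN" -> buffer=JN?????????????????
Fragment 2: offset=4 data="jlfJ" -> buffer=JN??jlfJ???????????
Fragment 3: offset=16 data="pa" -> buffer=JN??jlfJ????????pa?
Fragment 4: offset=8 data="eObew" -> buffer=JN??jlfJeObew???pa?
Fragment 5: offset=18 data="R" -> buffer=JN??jlfJeObew???paR

Answer: JN??jlfJeObew???paR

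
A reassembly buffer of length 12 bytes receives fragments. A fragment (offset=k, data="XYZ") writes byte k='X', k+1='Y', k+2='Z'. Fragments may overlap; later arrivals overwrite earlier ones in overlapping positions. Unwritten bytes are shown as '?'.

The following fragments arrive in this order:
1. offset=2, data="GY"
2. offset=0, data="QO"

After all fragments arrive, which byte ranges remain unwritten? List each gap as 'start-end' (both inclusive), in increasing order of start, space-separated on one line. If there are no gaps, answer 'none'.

Fragment 1: offset=2 len=2
Fragment 2: offset=0 len=2
Gaps: 4-11

Answer: 4-11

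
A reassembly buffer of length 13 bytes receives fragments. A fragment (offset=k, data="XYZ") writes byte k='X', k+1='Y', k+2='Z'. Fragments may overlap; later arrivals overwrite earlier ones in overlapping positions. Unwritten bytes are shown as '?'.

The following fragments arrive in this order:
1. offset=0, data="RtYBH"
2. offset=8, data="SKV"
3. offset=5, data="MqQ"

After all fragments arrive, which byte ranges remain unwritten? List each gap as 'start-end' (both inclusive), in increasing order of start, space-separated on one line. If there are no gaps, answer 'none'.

Answer: 11-12

Derivation:
Fragment 1: offset=0 len=5
Fragment 2: offset=8 len=3
Fragment 3: offset=5 len=3
Gaps: 11-12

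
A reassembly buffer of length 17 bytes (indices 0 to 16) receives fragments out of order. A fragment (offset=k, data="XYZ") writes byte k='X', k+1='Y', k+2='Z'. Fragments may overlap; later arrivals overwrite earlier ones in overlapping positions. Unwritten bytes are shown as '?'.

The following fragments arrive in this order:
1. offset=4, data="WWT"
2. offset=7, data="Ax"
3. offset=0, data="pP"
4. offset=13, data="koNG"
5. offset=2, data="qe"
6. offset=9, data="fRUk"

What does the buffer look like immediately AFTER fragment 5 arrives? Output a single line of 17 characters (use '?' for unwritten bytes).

Fragment 1: offset=4 data="WWT" -> buffer=????WWT??????????
Fragment 2: offset=7 data="Ax" -> buffer=????WWTAx????????
Fragment 3: offset=0 data="pP" -> buffer=pP??WWTAx????????
Fragment 4: offset=13 data="koNG" -> buffer=pP??WWTAx????koNG
Fragment 5: offset=2 data="qe" -> buffer=pPqeWWTAx????koNG

Answer: pPqeWWTAx????koNG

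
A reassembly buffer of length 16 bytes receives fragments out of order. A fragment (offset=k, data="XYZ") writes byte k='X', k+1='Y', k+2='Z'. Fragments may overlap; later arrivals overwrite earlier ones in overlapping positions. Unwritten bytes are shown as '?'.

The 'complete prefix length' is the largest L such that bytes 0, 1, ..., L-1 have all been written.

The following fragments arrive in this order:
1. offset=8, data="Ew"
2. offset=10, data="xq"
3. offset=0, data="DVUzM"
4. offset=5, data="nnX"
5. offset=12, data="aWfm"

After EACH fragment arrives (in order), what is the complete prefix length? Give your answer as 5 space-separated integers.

Fragment 1: offset=8 data="Ew" -> buffer=????????Ew?????? -> prefix_len=0
Fragment 2: offset=10 data="xq" -> buffer=????????Ewxq???? -> prefix_len=0
Fragment 3: offset=0 data="DVUzM" -> buffer=DVUzM???Ewxq???? -> prefix_len=5
Fragment 4: offset=5 data="nnX" -> buffer=DVUzMnnXEwxq???? -> prefix_len=12
Fragment 5: offset=12 data="aWfm" -> buffer=DVUzMnnXEwxqaWfm -> prefix_len=16

Answer: 0 0 5 12 16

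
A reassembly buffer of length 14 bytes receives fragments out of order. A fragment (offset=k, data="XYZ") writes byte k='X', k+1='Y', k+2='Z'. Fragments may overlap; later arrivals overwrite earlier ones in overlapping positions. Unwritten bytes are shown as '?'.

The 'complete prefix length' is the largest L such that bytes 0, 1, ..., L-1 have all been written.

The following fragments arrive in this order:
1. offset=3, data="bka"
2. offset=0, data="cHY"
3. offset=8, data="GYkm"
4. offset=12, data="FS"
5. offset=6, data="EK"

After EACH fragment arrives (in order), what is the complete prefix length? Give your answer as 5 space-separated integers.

Answer: 0 6 6 6 14

Derivation:
Fragment 1: offset=3 data="bka" -> buffer=???bka???????? -> prefix_len=0
Fragment 2: offset=0 data="cHY" -> buffer=cHYbka???????? -> prefix_len=6
Fragment 3: offset=8 data="GYkm" -> buffer=cHYbka??GYkm?? -> prefix_len=6
Fragment 4: offset=12 data="FS" -> buffer=cHYbka??GYkmFS -> prefix_len=6
Fragment 5: offset=6 data="EK" -> buffer=cHYbkaEKGYkmFS -> prefix_len=14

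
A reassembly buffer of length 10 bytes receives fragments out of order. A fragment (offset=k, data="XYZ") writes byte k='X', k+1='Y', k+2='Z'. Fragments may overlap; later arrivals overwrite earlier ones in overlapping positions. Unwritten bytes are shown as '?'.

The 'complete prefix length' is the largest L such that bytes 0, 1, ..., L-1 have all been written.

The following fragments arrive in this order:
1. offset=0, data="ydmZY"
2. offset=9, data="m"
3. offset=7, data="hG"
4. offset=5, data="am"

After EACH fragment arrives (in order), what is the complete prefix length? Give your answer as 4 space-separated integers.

Fragment 1: offset=0 data="ydmZY" -> buffer=ydmZY????? -> prefix_len=5
Fragment 2: offset=9 data="m" -> buffer=ydmZY????m -> prefix_len=5
Fragment 3: offset=7 data="hG" -> buffer=ydmZY??hGm -> prefix_len=5
Fragment 4: offset=5 data="am" -> buffer=ydmZYamhGm -> prefix_len=10

Answer: 5 5 5 10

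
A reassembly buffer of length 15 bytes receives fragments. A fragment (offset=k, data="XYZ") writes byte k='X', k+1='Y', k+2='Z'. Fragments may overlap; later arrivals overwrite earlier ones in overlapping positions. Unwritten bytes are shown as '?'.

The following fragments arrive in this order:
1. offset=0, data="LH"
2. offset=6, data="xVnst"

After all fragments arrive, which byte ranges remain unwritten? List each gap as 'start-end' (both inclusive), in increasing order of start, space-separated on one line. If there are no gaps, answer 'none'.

Answer: 2-5 11-14

Derivation:
Fragment 1: offset=0 len=2
Fragment 2: offset=6 len=5
Gaps: 2-5 11-14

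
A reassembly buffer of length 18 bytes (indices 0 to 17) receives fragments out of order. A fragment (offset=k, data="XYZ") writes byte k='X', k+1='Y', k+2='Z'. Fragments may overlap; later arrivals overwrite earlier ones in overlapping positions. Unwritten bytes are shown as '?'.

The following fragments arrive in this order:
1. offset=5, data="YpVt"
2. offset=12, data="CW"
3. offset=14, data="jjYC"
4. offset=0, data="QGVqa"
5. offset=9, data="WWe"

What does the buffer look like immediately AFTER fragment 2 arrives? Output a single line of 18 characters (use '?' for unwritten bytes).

Answer: ?????YpVt???CW????

Derivation:
Fragment 1: offset=5 data="YpVt" -> buffer=?????YpVt?????????
Fragment 2: offset=12 data="CW" -> buffer=?????YpVt???CW????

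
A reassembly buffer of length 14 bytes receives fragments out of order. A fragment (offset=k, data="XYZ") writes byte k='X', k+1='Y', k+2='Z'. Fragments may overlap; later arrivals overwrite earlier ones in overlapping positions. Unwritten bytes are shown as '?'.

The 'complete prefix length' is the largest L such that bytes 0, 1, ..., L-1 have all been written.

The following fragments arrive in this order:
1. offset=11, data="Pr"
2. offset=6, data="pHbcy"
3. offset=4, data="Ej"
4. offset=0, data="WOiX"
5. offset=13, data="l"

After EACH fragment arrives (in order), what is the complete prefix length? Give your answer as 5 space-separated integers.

Answer: 0 0 0 13 14

Derivation:
Fragment 1: offset=11 data="Pr" -> buffer=???????????Pr? -> prefix_len=0
Fragment 2: offset=6 data="pHbcy" -> buffer=??????pHbcyPr? -> prefix_len=0
Fragment 3: offset=4 data="Ej" -> buffer=????EjpHbcyPr? -> prefix_len=0
Fragment 4: offset=0 data="WOiX" -> buffer=WOiXEjpHbcyPr? -> prefix_len=13
Fragment 5: offset=13 data="l" -> buffer=WOiXEjpHbcyPrl -> prefix_len=14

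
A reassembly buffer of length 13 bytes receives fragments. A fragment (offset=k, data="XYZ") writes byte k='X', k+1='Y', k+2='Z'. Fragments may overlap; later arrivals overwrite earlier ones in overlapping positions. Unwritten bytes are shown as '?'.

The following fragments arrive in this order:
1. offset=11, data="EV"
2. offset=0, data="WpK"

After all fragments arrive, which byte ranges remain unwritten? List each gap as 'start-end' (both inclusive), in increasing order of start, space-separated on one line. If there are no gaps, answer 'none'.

Answer: 3-10

Derivation:
Fragment 1: offset=11 len=2
Fragment 2: offset=0 len=3
Gaps: 3-10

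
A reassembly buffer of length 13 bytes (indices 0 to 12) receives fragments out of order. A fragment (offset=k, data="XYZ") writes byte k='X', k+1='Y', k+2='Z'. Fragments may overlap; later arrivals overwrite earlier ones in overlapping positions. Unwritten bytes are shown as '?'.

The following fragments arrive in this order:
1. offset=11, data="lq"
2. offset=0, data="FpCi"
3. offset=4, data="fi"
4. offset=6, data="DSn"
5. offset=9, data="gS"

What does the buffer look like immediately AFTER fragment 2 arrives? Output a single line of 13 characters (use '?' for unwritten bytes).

Answer: FpCi???????lq

Derivation:
Fragment 1: offset=11 data="lq" -> buffer=???????????lq
Fragment 2: offset=0 data="FpCi" -> buffer=FpCi???????lq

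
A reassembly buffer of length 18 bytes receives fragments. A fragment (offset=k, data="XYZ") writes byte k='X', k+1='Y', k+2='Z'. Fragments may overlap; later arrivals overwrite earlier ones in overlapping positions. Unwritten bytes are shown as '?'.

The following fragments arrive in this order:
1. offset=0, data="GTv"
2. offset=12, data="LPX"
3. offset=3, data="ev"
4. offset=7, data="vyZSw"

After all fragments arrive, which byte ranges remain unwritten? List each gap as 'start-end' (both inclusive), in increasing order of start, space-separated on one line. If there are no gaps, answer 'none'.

Fragment 1: offset=0 len=3
Fragment 2: offset=12 len=3
Fragment 3: offset=3 len=2
Fragment 4: offset=7 len=5
Gaps: 5-6 15-17

Answer: 5-6 15-17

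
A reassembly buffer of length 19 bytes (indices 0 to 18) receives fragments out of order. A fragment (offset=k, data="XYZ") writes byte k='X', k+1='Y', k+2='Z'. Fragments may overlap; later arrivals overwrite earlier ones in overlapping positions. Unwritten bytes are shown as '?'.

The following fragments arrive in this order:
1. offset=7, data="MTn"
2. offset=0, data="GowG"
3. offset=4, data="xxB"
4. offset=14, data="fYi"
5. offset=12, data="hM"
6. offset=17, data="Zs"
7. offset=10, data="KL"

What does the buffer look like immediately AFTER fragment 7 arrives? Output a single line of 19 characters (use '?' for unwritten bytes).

Answer: GowGxxBMTnKLhMfYiZs

Derivation:
Fragment 1: offset=7 data="MTn" -> buffer=???????MTn?????????
Fragment 2: offset=0 data="GowG" -> buffer=GowG???MTn?????????
Fragment 3: offset=4 data="xxB" -> buffer=GowGxxBMTn?????????
Fragment 4: offset=14 data="fYi" -> buffer=GowGxxBMTn????fYi??
Fragment 5: offset=12 data="hM" -> buffer=GowGxxBMTn??hMfYi??
Fragment 6: offset=17 data="Zs" -> buffer=GowGxxBMTn??hMfYiZs
Fragment 7: offset=10 data="KL" -> buffer=GowGxxBMTnKLhMfYiZs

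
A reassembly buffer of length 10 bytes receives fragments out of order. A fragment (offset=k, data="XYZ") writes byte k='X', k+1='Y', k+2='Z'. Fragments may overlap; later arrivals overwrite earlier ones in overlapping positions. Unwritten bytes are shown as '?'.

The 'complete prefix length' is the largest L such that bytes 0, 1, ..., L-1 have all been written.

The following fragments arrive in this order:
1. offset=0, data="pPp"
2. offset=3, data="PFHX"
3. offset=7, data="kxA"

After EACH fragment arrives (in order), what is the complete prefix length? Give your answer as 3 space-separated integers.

Fragment 1: offset=0 data="pPp" -> buffer=pPp??????? -> prefix_len=3
Fragment 2: offset=3 data="PFHX" -> buffer=pPpPFHX??? -> prefix_len=7
Fragment 3: offset=7 data="kxA" -> buffer=pPpPFHXkxA -> prefix_len=10

Answer: 3 7 10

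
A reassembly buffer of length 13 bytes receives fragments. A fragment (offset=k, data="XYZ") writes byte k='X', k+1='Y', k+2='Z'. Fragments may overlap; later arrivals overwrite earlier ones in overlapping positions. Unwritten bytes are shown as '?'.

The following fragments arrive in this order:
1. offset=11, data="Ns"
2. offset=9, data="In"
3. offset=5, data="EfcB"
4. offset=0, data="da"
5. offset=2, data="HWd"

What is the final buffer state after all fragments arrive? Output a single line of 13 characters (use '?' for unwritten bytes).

Answer: daHWdEfcBInNs

Derivation:
Fragment 1: offset=11 data="Ns" -> buffer=???????????Ns
Fragment 2: offset=9 data="In" -> buffer=?????????InNs
Fragment 3: offset=5 data="EfcB" -> buffer=?????EfcBInNs
Fragment 4: offset=0 data="da" -> buffer=da???EfcBInNs
Fragment 5: offset=2 data="HWd" -> buffer=daHWdEfcBInNs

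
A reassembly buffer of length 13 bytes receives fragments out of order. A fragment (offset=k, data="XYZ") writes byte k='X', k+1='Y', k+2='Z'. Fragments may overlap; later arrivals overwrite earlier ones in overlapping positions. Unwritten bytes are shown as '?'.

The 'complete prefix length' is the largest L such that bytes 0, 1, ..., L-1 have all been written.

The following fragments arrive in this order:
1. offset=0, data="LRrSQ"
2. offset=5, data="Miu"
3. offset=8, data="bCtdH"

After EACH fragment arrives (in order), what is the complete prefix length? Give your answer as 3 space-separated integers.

Answer: 5 8 13

Derivation:
Fragment 1: offset=0 data="LRrSQ" -> buffer=LRrSQ???????? -> prefix_len=5
Fragment 2: offset=5 data="Miu" -> buffer=LRrSQMiu????? -> prefix_len=8
Fragment 3: offset=8 data="bCtdH" -> buffer=LRrSQMiubCtdH -> prefix_len=13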